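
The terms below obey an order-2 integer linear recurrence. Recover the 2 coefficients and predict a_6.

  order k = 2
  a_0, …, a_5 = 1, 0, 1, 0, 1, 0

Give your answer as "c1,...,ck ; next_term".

0,1 ; 1

  a_2 = 0·0 + 1·1 = 1
  a_3 = 0·1 + 1·0 = 0
  a_4 = 0·0 + 1·1 = 1
  a_5 = 0·1 + 1·0 = 0
  a_6 = 0·0 + 1·1 = 1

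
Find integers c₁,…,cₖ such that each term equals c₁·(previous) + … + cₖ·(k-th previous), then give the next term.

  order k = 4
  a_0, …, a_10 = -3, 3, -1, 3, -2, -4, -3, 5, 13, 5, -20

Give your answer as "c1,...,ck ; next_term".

0,-1,-2,-1 ; -36

  a_4 = 0·3 + -1·-1 + -2·3 + -1·-3 = -2
  a_5 = 0·-2 + -1·3 + -2·-1 + -1·3 = -4
  a_6 = 0·-4 + -1·-2 + -2·3 + -1·-1 = -3
  a_7 = 0·-3 + -1·-4 + -2·-2 + -1·3 = 5
  a_8 = 0·5 + -1·-3 + -2·-4 + -1·-2 = 13
  a_9 = 0·13 + -1·5 + -2·-3 + -1·-4 = 5
  a_10 = 0·5 + -1·13 + -2·5 + -1·-3 = -20
  a_11 = 0·-20 + -1·5 + -2·13 + -1·5 = -36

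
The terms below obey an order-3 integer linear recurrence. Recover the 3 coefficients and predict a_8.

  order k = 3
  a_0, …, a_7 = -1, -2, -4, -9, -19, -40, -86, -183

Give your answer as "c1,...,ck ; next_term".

  a_3 = 1·-4 + 1·-2 + 3·-1 = -9
  a_4 = 1·-9 + 1·-4 + 3·-2 = -19
  a_5 = 1·-19 + 1·-9 + 3·-4 = -40
  a_6 = 1·-40 + 1·-19 + 3·-9 = -86
  a_7 = 1·-86 + 1·-40 + 3·-19 = -183
  a_8 = 1·-183 + 1·-86 + 3·-40 = -389

1,1,3 ; -389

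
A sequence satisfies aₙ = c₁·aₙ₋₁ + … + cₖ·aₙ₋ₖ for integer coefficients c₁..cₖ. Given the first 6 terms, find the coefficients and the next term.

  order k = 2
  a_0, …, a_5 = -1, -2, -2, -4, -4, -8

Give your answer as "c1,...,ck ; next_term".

0,2 ; -8

  a_2 = 0·-2 + 2·-1 = -2
  a_3 = 0·-2 + 2·-2 = -4
  a_4 = 0·-4 + 2·-2 = -4
  a_5 = 0·-4 + 2·-4 = -8
  a_6 = 0·-8 + 2·-4 = -8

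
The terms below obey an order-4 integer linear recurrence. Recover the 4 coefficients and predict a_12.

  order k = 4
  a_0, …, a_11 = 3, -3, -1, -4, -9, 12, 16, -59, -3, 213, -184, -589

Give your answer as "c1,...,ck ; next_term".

  a_4 = 0·-4 + -3·-1 + 3·-3 + -1·3 = -9
  a_5 = 0·-9 + -3·-4 + 3·-1 + -1·-3 = 12
  a_6 = 0·12 + -3·-9 + 3·-4 + -1·-1 = 16
  a_7 = 0·16 + -3·12 + 3·-9 + -1·-4 = -59
  a_8 = 0·-59 + -3·16 + 3·12 + -1·-9 = -3
  a_9 = 0·-3 + -3·-59 + 3·16 + -1·12 = 213
  a_10 = 0·213 + -3·-3 + 3·-59 + -1·16 = -184
  a_11 = 0·-184 + -3·213 + 3·-3 + -1·-59 = -589
  a_12 = 0·-589 + -3·-184 + 3·213 + -1·-3 = 1194

0,-3,3,-1 ; 1194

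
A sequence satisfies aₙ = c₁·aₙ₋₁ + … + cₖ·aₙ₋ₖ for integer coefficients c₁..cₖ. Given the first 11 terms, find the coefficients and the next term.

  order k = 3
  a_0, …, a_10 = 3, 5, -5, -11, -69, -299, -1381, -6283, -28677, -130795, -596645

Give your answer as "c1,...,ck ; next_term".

  a_3 = 4·-5 + 3·5 + -2·3 = -11
  a_4 = 4·-11 + 3·-5 + -2·5 = -69
  a_5 = 4·-69 + 3·-11 + -2·-5 = -299
  a_6 = 4·-299 + 3·-69 + -2·-11 = -1381
  a_7 = 4·-1381 + 3·-299 + -2·-69 = -6283
  a_8 = 4·-6283 + 3·-1381 + -2·-299 = -28677
  a_9 = 4·-28677 + 3·-6283 + -2·-1381 = -130795
  a_10 = 4·-130795 + 3·-28677 + -2·-6283 = -596645
  a_11 = 4·-596645 + 3·-130795 + -2·-28677 = -2721611

4,3,-2 ; -2721611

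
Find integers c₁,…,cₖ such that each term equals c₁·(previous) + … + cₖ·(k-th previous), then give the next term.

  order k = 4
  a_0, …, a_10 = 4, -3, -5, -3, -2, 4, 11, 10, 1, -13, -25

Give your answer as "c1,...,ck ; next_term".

1,-1,0,-1 ; -22

  a_4 = 1·-3 + -1·-5 + 0·-3 + -1·4 = -2
  a_5 = 1·-2 + -1·-3 + 0·-5 + -1·-3 = 4
  a_6 = 1·4 + -1·-2 + 0·-3 + -1·-5 = 11
  a_7 = 1·11 + -1·4 + 0·-2 + -1·-3 = 10
  a_8 = 1·10 + -1·11 + 0·4 + -1·-2 = 1
  a_9 = 1·1 + -1·10 + 0·11 + -1·4 = -13
  a_10 = 1·-13 + -1·1 + 0·10 + -1·11 = -25
  a_11 = 1·-25 + -1·-13 + 0·1 + -1·10 = -22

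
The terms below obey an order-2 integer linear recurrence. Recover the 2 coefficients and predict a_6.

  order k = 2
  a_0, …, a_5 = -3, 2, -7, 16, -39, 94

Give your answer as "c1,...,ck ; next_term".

  a_2 = -2·2 + 1·-3 = -7
  a_3 = -2·-7 + 1·2 = 16
  a_4 = -2·16 + 1·-7 = -39
  a_5 = -2·-39 + 1·16 = 94
  a_6 = -2·94 + 1·-39 = -227

-2,1 ; -227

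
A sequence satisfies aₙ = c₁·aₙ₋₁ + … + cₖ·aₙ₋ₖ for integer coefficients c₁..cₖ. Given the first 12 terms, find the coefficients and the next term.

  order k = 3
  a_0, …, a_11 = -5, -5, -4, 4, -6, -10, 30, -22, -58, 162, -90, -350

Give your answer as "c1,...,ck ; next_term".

-1,-2,2 ; 854

  a_3 = -1·-4 + -2·-5 + 2·-5 = 4
  a_4 = -1·4 + -2·-4 + 2·-5 = -6
  a_5 = -1·-6 + -2·4 + 2·-4 = -10
  a_6 = -1·-10 + -2·-6 + 2·4 = 30
  a_7 = -1·30 + -2·-10 + 2·-6 = -22
  a_8 = -1·-22 + -2·30 + 2·-10 = -58
  a_9 = -1·-58 + -2·-22 + 2·30 = 162
  a_10 = -1·162 + -2·-58 + 2·-22 = -90
  a_11 = -1·-90 + -2·162 + 2·-58 = -350
  a_12 = -1·-350 + -2·-90 + 2·162 = 854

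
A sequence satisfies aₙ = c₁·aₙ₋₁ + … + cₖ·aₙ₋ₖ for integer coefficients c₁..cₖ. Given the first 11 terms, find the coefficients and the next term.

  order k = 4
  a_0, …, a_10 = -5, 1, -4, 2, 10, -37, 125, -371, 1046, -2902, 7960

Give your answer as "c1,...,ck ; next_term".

-3,0,1,-3 ; -21721

  a_4 = -3·2 + 0·-4 + 1·1 + -3·-5 = 10
  a_5 = -3·10 + 0·2 + 1·-4 + -3·1 = -37
  a_6 = -3·-37 + 0·10 + 1·2 + -3·-4 = 125
  a_7 = -3·125 + 0·-37 + 1·10 + -3·2 = -371
  a_8 = -3·-371 + 0·125 + 1·-37 + -3·10 = 1046
  a_9 = -3·1046 + 0·-371 + 1·125 + -3·-37 = -2902
  a_10 = -3·-2902 + 0·1046 + 1·-371 + -3·125 = 7960
  a_11 = -3·7960 + 0·-2902 + 1·1046 + -3·-371 = -21721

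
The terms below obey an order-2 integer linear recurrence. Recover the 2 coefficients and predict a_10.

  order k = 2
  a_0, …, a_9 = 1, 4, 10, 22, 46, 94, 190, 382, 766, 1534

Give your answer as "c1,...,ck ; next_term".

  a_2 = 3·4 + -2·1 = 10
  a_3 = 3·10 + -2·4 = 22
  a_4 = 3·22 + -2·10 = 46
  a_5 = 3·46 + -2·22 = 94
  a_6 = 3·94 + -2·46 = 190
  a_7 = 3·190 + -2·94 = 382
  a_8 = 3·382 + -2·190 = 766
  a_9 = 3·766 + -2·382 = 1534
  a_10 = 3·1534 + -2·766 = 3070

3,-2 ; 3070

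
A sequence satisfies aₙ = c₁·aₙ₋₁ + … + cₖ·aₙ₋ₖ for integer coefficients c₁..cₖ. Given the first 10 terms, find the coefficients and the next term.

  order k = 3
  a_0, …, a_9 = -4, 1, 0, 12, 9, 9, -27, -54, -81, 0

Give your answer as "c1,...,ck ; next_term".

  a_3 = 1·0 + 0·1 + -3·-4 = 12
  a_4 = 1·12 + 0·0 + -3·1 = 9
  a_5 = 1·9 + 0·12 + -3·0 = 9
  a_6 = 1·9 + 0·9 + -3·12 = -27
  a_7 = 1·-27 + 0·9 + -3·9 = -54
  a_8 = 1·-54 + 0·-27 + -3·9 = -81
  a_9 = 1·-81 + 0·-54 + -3·-27 = 0
  a_10 = 1·0 + 0·-81 + -3·-54 = 162

1,0,-3 ; 162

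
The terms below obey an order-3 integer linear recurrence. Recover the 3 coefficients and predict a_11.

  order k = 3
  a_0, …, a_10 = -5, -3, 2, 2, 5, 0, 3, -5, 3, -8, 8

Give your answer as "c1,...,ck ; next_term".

  a_3 = 0·2 + 1·-3 + -1·-5 = 2
  a_4 = 0·2 + 1·2 + -1·-3 = 5
  a_5 = 0·5 + 1·2 + -1·2 = 0
  a_6 = 0·0 + 1·5 + -1·2 = 3
  a_7 = 0·3 + 1·0 + -1·5 = -5
  a_8 = 0·-5 + 1·3 + -1·0 = 3
  a_9 = 0·3 + 1·-5 + -1·3 = -8
  a_10 = 0·-8 + 1·3 + -1·-5 = 8
  a_11 = 0·8 + 1·-8 + -1·3 = -11

0,1,-1 ; -11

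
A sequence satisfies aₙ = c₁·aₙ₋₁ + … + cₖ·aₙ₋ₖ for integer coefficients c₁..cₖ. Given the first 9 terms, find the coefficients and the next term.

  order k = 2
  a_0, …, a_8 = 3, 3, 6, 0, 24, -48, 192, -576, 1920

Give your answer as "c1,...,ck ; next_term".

  a_2 = -2·3 + 4·3 = 6
  a_3 = -2·6 + 4·3 = 0
  a_4 = -2·0 + 4·6 = 24
  a_5 = -2·24 + 4·0 = -48
  a_6 = -2·-48 + 4·24 = 192
  a_7 = -2·192 + 4·-48 = -576
  a_8 = -2·-576 + 4·192 = 1920
  a_9 = -2·1920 + 4·-576 = -6144

-2,4 ; -6144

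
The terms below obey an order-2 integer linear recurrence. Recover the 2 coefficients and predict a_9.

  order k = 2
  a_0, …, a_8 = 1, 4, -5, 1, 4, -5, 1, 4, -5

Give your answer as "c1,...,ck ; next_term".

  a_2 = -1·4 + -1·1 = -5
  a_3 = -1·-5 + -1·4 = 1
  a_4 = -1·1 + -1·-5 = 4
  a_5 = -1·4 + -1·1 = -5
  a_6 = -1·-5 + -1·4 = 1
  a_7 = -1·1 + -1·-5 = 4
  a_8 = -1·4 + -1·1 = -5
  a_9 = -1·-5 + -1·4 = 1

-1,-1 ; 1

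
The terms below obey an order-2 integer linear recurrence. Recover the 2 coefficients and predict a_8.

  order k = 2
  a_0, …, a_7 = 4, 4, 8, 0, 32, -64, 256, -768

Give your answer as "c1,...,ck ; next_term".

  a_2 = -2·4 + 4·4 = 8
  a_3 = -2·8 + 4·4 = 0
  a_4 = -2·0 + 4·8 = 32
  a_5 = -2·32 + 4·0 = -64
  a_6 = -2·-64 + 4·32 = 256
  a_7 = -2·256 + 4·-64 = -768
  a_8 = -2·-768 + 4·256 = 2560

-2,4 ; 2560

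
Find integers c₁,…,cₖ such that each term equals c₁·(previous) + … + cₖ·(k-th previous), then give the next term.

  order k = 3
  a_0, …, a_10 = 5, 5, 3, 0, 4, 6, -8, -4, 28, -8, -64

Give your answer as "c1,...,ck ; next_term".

0,-2,2 ; 72

  a_3 = 0·3 + -2·5 + 2·5 = 0
  a_4 = 0·0 + -2·3 + 2·5 = 4
  a_5 = 0·4 + -2·0 + 2·3 = 6
  a_6 = 0·6 + -2·4 + 2·0 = -8
  a_7 = 0·-8 + -2·6 + 2·4 = -4
  a_8 = 0·-4 + -2·-8 + 2·6 = 28
  a_9 = 0·28 + -2·-4 + 2·-8 = -8
  a_10 = 0·-8 + -2·28 + 2·-4 = -64
  a_11 = 0·-64 + -2·-8 + 2·28 = 72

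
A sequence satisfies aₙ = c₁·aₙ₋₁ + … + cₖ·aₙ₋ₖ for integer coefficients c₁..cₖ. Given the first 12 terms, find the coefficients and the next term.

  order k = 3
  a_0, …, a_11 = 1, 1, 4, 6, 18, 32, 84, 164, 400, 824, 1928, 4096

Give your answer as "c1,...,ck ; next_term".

  a_3 = 0·4 + 4·1 + 2·1 = 6
  a_4 = 0·6 + 4·4 + 2·1 = 18
  a_5 = 0·18 + 4·6 + 2·4 = 32
  a_6 = 0·32 + 4·18 + 2·6 = 84
  a_7 = 0·84 + 4·32 + 2·18 = 164
  a_8 = 0·164 + 4·84 + 2·32 = 400
  a_9 = 0·400 + 4·164 + 2·84 = 824
  a_10 = 0·824 + 4·400 + 2·164 = 1928
  a_11 = 0·1928 + 4·824 + 2·400 = 4096
  a_12 = 0·4096 + 4·1928 + 2·824 = 9360

0,4,2 ; 9360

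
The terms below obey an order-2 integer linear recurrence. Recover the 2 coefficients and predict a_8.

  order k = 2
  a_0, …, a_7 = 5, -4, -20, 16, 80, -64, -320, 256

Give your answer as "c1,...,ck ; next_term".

  a_2 = 0·-4 + -4·5 = -20
  a_3 = 0·-20 + -4·-4 = 16
  a_4 = 0·16 + -4·-20 = 80
  a_5 = 0·80 + -4·16 = -64
  a_6 = 0·-64 + -4·80 = -320
  a_7 = 0·-320 + -4·-64 = 256
  a_8 = 0·256 + -4·-320 = 1280

0,-4 ; 1280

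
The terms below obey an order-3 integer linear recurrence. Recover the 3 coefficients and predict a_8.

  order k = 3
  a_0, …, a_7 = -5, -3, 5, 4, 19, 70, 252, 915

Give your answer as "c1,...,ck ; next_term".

3,2,1 ; 3319

  a_3 = 3·5 + 2·-3 + 1·-5 = 4
  a_4 = 3·4 + 2·5 + 1·-3 = 19
  a_5 = 3·19 + 2·4 + 1·5 = 70
  a_6 = 3·70 + 2·19 + 1·4 = 252
  a_7 = 3·252 + 2·70 + 1·19 = 915
  a_8 = 3·915 + 2·252 + 1·70 = 3319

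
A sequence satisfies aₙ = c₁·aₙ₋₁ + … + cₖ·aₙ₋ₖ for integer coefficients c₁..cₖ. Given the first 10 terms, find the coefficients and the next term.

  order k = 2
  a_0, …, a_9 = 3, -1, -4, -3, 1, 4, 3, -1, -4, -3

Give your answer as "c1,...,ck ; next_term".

1,-1 ; 1

  a_2 = 1·-1 + -1·3 = -4
  a_3 = 1·-4 + -1·-1 = -3
  a_4 = 1·-3 + -1·-4 = 1
  a_5 = 1·1 + -1·-3 = 4
  a_6 = 1·4 + -1·1 = 3
  a_7 = 1·3 + -1·4 = -1
  a_8 = 1·-1 + -1·3 = -4
  a_9 = 1·-4 + -1·-1 = -3
  a_10 = 1·-3 + -1·-4 = 1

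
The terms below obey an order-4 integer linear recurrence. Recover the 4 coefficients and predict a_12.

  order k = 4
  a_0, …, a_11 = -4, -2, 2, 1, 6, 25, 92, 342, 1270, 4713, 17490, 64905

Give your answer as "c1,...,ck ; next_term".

4,-1,0,-1 ; 240860

  a_4 = 4·1 + -1·2 + 0·-2 + -1·-4 = 6
  a_5 = 4·6 + -1·1 + 0·2 + -1·-2 = 25
  a_6 = 4·25 + -1·6 + 0·1 + -1·2 = 92
  a_7 = 4·92 + -1·25 + 0·6 + -1·1 = 342
  a_8 = 4·342 + -1·92 + 0·25 + -1·6 = 1270
  a_9 = 4·1270 + -1·342 + 0·92 + -1·25 = 4713
  a_10 = 4·4713 + -1·1270 + 0·342 + -1·92 = 17490
  a_11 = 4·17490 + -1·4713 + 0·1270 + -1·342 = 64905
  a_12 = 4·64905 + -1·17490 + 0·4713 + -1·1270 = 240860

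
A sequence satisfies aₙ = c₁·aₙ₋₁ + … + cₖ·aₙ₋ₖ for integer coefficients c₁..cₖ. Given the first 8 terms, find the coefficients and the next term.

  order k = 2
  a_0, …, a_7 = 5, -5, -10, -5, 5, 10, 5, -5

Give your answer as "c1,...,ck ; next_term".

1,-1 ; -10

  a_2 = 1·-5 + -1·5 = -10
  a_3 = 1·-10 + -1·-5 = -5
  a_4 = 1·-5 + -1·-10 = 5
  a_5 = 1·5 + -1·-5 = 10
  a_6 = 1·10 + -1·5 = 5
  a_7 = 1·5 + -1·10 = -5
  a_8 = 1·-5 + -1·5 = -10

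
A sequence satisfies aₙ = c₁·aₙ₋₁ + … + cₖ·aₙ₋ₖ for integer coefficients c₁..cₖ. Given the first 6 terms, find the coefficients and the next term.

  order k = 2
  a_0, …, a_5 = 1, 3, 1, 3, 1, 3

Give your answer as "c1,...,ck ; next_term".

  a_2 = 0·3 + 1·1 = 1
  a_3 = 0·1 + 1·3 = 3
  a_4 = 0·3 + 1·1 = 1
  a_5 = 0·1 + 1·3 = 3
  a_6 = 0·3 + 1·1 = 1

0,1 ; 1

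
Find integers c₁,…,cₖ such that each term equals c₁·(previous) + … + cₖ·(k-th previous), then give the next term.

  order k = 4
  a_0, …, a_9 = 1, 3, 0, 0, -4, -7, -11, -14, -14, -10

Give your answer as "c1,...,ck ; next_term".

  a_4 = 1·0 + 1·0 + -1·3 + -1·1 = -4
  a_5 = 1·-4 + 1·0 + -1·0 + -1·3 = -7
  a_6 = 1·-7 + 1·-4 + -1·0 + -1·0 = -11
  a_7 = 1·-11 + 1·-7 + -1·-4 + -1·0 = -14
  a_8 = 1·-14 + 1·-11 + -1·-7 + -1·-4 = -14
  a_9 = 1·-14 + 1·-14 + -1·-11 + -1·-7 = -10
  a_10 = 1·-10 + 1·-14 + -1·-14 + -1·-11 = 1

1,1,-1,-1 ; 1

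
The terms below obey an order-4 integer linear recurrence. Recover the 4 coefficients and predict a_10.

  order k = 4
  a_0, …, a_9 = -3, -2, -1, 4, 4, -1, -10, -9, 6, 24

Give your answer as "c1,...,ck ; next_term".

1,-1,-1,1 ; 17

  a_4 = 1·4 + -1·-1 + -1·-2 + 1·-3 = 4
  a_5 = 1·4 + -1·4 + -1·-1 + 1·-2 = -1
  a_6 = 1·-1 + -1·4 + -1·4 + 1·-1 = -10
  a_7 = 1·-10 + -1·-1 + -1·4 + 1·4 = -9
  a_8 = 1·-9 + -1·-10 + -1·-1 + 1·4 = 6
  a_9 = 1·6 + -1·-9 + -1·-10 + 1·-1 = 24
  a_10 = 1·24 + -1·6 + -1·-9 + 1·-10 = 17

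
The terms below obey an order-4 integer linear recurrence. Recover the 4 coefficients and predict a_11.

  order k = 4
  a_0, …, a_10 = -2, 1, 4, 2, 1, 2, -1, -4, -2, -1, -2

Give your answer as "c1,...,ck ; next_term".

  a_4 = 1·2 + -1·4 + 1·1 + -1·-2 = 1
  a_5 = 1·1 + -1·2 + 1·4 + -1·1 = 2
  a_6 = 1·2 + -1·1 + 1·2 + -1·4 = -1
  a_7 = 1·-1 + -1·2 + 1·1 + -1·2 = -4
  a_8 = 1·-4 + -1·-1 + 1·2 + -1·1 = -2
  a_9 = 1·-2 + -1·-4 + 1·-1 + -1·2 = -1
  a_10 = 1·-1 + -1·-2 + 1·-4 + -1·-1 = -2
  a_11 = 1·-2 + -1·-1 + 1·-2 + -1·-4 = 1

1,-1,1,-1 ; 1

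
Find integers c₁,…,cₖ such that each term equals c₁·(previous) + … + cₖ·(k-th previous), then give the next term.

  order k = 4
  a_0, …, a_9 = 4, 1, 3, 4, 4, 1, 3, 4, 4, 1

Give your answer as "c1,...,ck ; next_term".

0,0,0,1 ; 3

  a_4 = 0·4 + 0·3 + 0·1 + 1·4 = 4
  a_5 = 0·4 + 0·4 + 0·3 + 1·1 = 1
  a_6 = 0·1 + 0·4 + 0·4 + 1·3 = 3
  a_7 = 0·3 + 0·1 + 0·4 + 1·4 = 4
  a_8 = 0·4 + 0·3 + 0·1 + 1·4 = 4
  a_9 = 0·4 + 0·4 + 0·3 + 1·1 = 1
  a_10 = 0·1 + 0·4 + 0·4 + 1·3 = 3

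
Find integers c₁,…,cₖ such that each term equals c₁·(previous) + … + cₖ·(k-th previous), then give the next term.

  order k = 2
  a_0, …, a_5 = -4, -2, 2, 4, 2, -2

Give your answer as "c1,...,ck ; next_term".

1,-1 ; -4

  a_2 = 1·-2 + -1·-4 = 2
  a_3 = 1·2 + -1·-2 = 4
  a_4 = 1·4 + -1·2 = 2
  a_5 = 1·2 + -1·4 = -2
  a_6 = 1·-2 + -1·2 = -4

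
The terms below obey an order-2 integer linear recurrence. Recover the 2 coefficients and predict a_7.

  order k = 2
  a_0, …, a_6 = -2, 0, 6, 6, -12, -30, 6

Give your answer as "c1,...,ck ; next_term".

  a_2 = 1·0 + -3·-2 = 6
  a_3 = 1·6 + -3·0 = 6
  a_4 = 1·6 + -3·6 = -12
  a_5 = 1·-12 + -3·6 = -30
  a_6 = 1·-30 + -3·-12 = 6
  a_7 = 1·6 + -3·-30 = 96

1,-3 ; 96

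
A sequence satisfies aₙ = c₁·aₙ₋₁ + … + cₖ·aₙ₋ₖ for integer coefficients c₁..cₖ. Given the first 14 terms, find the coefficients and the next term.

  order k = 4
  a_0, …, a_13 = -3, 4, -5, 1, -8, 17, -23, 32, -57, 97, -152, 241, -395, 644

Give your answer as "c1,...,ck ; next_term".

  a_4 = -1·1 + 0·-5 + -1·4 + 1·-3 = -8
  a_5 = -1·-8 + 0·1 + -1·-5 + 1·4 = 17
  a_6 = -1·17 + 0·-8 + -1·1 + 1·-5 = -23
  a_7 = -1·-23 + 0·17 + -1·-8 + 1·1 = 32
  a_8 = -1·32 + 0·-23 + -1·17 + 1·-8 = -57
  a_9 = -1·-57 + 0·32 + -1·-23 + 1·17 = 97
  a_10 = -1·97 + 0·-57 + -1·32 + 1·-23 = -152
  a_11 = -1·-152 + 0·97 + -1·-57 + 1·32 = 241
  a_12 = -1·241 + 0·-152 + -1·97 + 1·-57 = -395
  a_13 = -1·-395 + 0·241 + -1·-152 + 1·97 = 644
  a_14 = -1·644 + 0·-395 + -1·241 + 1·-152 = -1037

-1,0,-1,1 ; -1037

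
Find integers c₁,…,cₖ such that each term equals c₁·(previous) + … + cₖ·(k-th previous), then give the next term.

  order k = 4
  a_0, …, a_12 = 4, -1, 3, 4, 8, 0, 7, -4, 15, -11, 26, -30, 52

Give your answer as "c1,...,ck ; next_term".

  a_4 = 0·4 + 1·3 + -1·-1 + 1·4 = 8
  a_5 = 0·8 + 1·4 + -1·3 + 1·-1 = 0
  a_6 = 0·0 + 1·8 + -1·4 + 1·3 = 7
  a_7 = 0·7 + 1·0 + -1·8 + 1·4 = -4
  a_8 = 0·-4 + 1·7 + -1·0 + 1·8 = 15
  a_9 = 0·15 + 1·-4 + -1·7 + 1·0 = -11
  a_10 = 0·-11 + 1·15 + -1·-4 + 1·7 = 26
  a_11 = 0·26 + 1·-11 + -1·15 + 1·-4 = -30
  a_12 = 0·-30 + 1·26 + -1·-11 + 1·15 = 52
  a_13 = 0·52 + 1·-30 + -1·26 + 1·-11 = -67

0,1,-1,1 ; -67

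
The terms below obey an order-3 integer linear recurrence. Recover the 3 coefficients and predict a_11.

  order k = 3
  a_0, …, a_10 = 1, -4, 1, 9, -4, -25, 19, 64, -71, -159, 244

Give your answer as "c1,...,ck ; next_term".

-1,-3,-2 ; 375

  a_3 = -1·1 + -3·-4 + -2·1 = 9
  a_4 = -1·9 + -3·1 + -2·-4 = -4
  a_5 = -1·-4 + -3·9 + -2·1 = -25
  a_6 = -1·-25 + -3·-4 + -2·9 = 19
  a_7 = -1·19 + -3·-25 + -2·-4 = 64
  a_8 = -1·64 + -3·19 + -2·-25 = -71
  a_9 = -1·-71 + -3·64 + -2·19 = -159
  a_10 = -1·-159 + -3·-71 + -2·64 = 244
  a_11 = -1·244 + -3·-159 + -2·-71 = 375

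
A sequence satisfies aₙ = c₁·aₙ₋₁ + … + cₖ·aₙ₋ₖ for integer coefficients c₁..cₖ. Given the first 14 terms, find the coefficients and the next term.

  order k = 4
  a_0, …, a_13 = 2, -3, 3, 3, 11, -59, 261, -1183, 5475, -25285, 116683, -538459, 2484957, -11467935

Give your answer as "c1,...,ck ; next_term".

  a_4 = -4·3 + 2·3 + -3·-3 + 4·2 = 11
  a_5 = -4·11 + 2·3 + -3·3 + 4·-3 = -59
  a_6 = -4·-59 + 2·11 + -3·3 + 4·3 = 261
  a_7 = -4·261 + 2·-59 + -3·11 + 4·3 = -1183
  a_8 = -4·-1183 + 2·261 + -3·-59 + 4·11 = 5475
  a_9 = -4·5475 + 2·-1183 + -3·261 + 4·-59 = -25285
  a_10 = -4·-25285 + 2·5475 + -3·-1183 + 4·261 = 116683
  a_11 = -4·116683 + 2·-25285 + -3·5475 + 4·-1183 = -538459
  a_12 = -4·-538459 + 2·116683 + -3·-25285 + 4·5475 = 2484957
  a_13 = -4·2484957 + 2·-538459 + -3·116683 + 4·-25285 = -11467935
  a_14 = -4·-11467935 + 2·2484957 + -3·-538459 + 4·116683 = 52923763

-4,2,-3,4 ; 52923763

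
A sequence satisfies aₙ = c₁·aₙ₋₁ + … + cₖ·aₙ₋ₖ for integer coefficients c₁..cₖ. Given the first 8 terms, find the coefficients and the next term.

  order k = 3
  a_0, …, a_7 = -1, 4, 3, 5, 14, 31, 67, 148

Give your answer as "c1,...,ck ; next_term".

2,0,1 ; 327

  a_3 = 2·3 + 0·4 + 1·-1 = 5
  a_4 = 2·5 + 0·3 + 1·4 = 14
  a_5 = 2·14 + 0·5 + 1·3 = 31
  a_6 = 2·31 + 0·14 + 1·5 = 67
  a_7 = 2·67 + 0·31 + 1·14 = 148
  a_8 = 2·148 + 0·67 + 1·31 = 327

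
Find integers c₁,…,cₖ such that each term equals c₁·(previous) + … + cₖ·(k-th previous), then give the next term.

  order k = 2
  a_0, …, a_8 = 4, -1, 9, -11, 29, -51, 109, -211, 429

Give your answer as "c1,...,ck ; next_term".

  a_2 = -1·-1 + 2·4 = 9
  a_3 = -1·9 + 2·-1 = -11
  a_4 = -1·-11 + 2·9 = 29
  a_5 = -1·29 + 2·-11 = -51
  a_6 = -1·-51 + 2·29 = 109
  a_7 = -1·109 + 2·-51 = -211
  a_8 = -1·-211 + 2·109 = 429
  a_9 = -1·429 + 2·-211 = -851

-1,2 ; -851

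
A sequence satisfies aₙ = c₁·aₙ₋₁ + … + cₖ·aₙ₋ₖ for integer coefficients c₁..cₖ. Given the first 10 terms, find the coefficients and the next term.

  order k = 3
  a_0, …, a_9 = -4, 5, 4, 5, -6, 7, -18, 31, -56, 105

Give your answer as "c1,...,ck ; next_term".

  a_3 = -1·4 + 1·5 + -1·-4 = 5
  a_4 = -1·5 + 1·4 + -1·5 = -6
  a_5 = -1·-6 + 1·5 + -1·4 = 7
  a_6 = -1·7 + 1·-6 + -1·5 = -18
  a_7 = -1·-18 + 1·7 + -1·-6 = 31
  a_8 = -1·31 + 1·-18 + -1·7 = -56
  a_9 = -1·-56 + 1·31 + -1·-18 = 105
  a_10 = -1·105 + 1·-56 + -1·31 = -192

-1,1,-1 ; -192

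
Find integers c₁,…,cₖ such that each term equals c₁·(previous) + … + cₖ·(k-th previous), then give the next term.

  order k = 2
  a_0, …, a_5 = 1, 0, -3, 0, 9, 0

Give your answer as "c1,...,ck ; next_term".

0,-3 ; -27

  a_2 = 0·0 + -3·1 = -3
  a_3 = 0·-3 + -3·0 = 0
  a_4 = 0·0 + -3·-3 = 9
  a_5 = 0·9 + -3·0 = 0
  a_6 = 0·0 + -3·9 = -27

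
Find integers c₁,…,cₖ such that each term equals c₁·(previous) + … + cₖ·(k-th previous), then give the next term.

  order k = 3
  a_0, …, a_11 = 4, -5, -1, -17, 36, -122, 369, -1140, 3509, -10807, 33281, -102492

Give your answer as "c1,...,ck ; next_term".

-2,3,-1 ; 315634

  a_3 = -2·-1 + 3·-5 + -1·4 = -17
  a_4 = -2·-17 + 3·-1 + -1·-5 = 36
  a_5 = -2·36 + 3·-17 + -1·-1 = -122
  a_6 = -2·-122 + 3·36 + -1·-17 = 369
  a_7 = -2·369 + 3·-122 + -1·36 = -1140
  a_8 = -2·-1140 + 3·369 + -1·-122 = 3509
  a_9 = -2·3509 + 3·-1140 + -1·369 = -10807
  a_10 = -2·-10807 + 3·3509 + -1·-1140 = 33281
  a_11 = -2·33281 + 3·-10807 + -1·3509 = -102492
  a_12 = -2·-102492 + 3·33281 + -1·-10807 = 315634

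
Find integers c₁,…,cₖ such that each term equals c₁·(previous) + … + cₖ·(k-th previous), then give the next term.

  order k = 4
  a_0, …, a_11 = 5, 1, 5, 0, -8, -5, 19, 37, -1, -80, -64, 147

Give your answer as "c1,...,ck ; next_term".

  a_4 = 2·0 + -3·5 + 2·1 + 1·5 = -8
  a_5 = 2·-8 + -3·0 + 2·5 + 1·1 = -5
  a_6 = 2·-5 + -3·-8 + 2·0 + 1·5 = 19
  a_7 = 2·19 + -3·-5 + 2·-8 + 1·0 = 37
  a_8 = 2·37 + -3·19 + 2·-5 + 1·-8 = -1
  a_9 = 2·-1 + -3·37 + 2·19 + 1·-5 = -80
  a_10 = 2·-80 + -3·-1 + 2·37 + 1·19 = -64
  a_11 = 2·-64 + -3·-80 + 2·-1 + 1·37 = 147
  a_12 = 2·147 + -3·-64 + 2·-80 + 1·-1 = 325

2,-3,2,1 ; 325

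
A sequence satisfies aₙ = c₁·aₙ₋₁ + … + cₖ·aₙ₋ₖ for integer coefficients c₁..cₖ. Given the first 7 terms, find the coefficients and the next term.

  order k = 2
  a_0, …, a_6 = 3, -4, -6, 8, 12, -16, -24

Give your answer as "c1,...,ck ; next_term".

0,-2 ; 32

  a_2 = 0·-4 + -2·3 = -6
  a_3 = 0·-6 + -2·-4 = 8
  a_4 = 0·8 + -2·-6 = 12
  a_5 = 0·12 + -2·8 = -16
  a_6 = 0·-16 + -2·12 = -24
  a_7 = 0·-24 + -2·-16 = 32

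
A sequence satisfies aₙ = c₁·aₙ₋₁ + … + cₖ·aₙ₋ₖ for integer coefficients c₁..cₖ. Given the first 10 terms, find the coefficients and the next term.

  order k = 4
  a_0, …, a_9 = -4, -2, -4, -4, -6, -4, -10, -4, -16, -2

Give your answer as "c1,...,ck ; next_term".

  a_4 = -1·-4 + 1·-4 + 1·-2 + 1·-4 = -6
  a_5 = -1·-6 + 1·-4 + 1·-4 + 1·-2 = -4
  a_6 = -1·-4 + 1·-6 + 1·-4 + 1·-4 = -10
  a_7 = -1·-10 + 1·-4 + 1·-6 + 1·-4 = -4
  a_8 = -1·-4 + 1·-10 + 1·-4 + 1·-6 = -16
  a_9 = -1·-16 + 1·-4 + 1·-10 + 1·-4 = -2
  a_10 = -1·-2 + 1·-16 + 1·-4 + 1·-10 = -28

-1,1,1,1 ; -28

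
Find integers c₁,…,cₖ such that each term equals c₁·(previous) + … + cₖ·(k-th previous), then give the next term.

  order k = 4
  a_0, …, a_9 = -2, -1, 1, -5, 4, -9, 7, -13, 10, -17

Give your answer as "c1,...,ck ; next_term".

0,2,0,-1 ; 13

  a_4 = 0·-5 + 2·1 + 0·-1 + -1·-2 = 4
  a_5 = 0·4 + 2·-5 + 0·1 + -1·-1 = -9
  a_6 = 0·-9 + 2·4 + 0·-5 + -1·1 = 7
  a_7 = 0·7 + 2·-9 + 0·4 + -1·-5 = -13
  a_8 = 0·-13 + 2·7 + 0·-9 + -1·4 = 10
  a_9 = 0·10 + 2·-13 + 0·7 + -1·-9 = -17
  a_10 = 0·-17 + 2·10 + 0·-13 + -1·7 = 13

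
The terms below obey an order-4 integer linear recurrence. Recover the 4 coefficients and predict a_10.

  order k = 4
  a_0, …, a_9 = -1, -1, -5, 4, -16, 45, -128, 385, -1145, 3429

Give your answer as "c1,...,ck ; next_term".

-3,1,2,-3 ; -10278

  a_4 = -3·4 + 1·-5 + 2·-1 + -3·-1 = -16
  a_5 = -3·-16 + 1·4 + 2·-5 + -3·-1 = 45
  a_6 = -3·45 + 1·-16 + 2·4 + -3·-5 = -128
  a_7 = -3·-128 + 1·45 + 2·-16 + -3·4 = 385
  a_8 = -3·385 + 1·-128 + 2·45 + -3·-16 = -1145
  a_9 = -3·-1145 + 1·385 + 2·-128 + -3·45 = 3429
  a_10 = -3·3429 + 1·-1145 + 2·385 + -3·-128 = -10278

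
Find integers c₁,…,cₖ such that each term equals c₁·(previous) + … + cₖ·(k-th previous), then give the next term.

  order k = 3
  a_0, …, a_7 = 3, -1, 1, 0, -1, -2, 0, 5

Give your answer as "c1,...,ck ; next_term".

1,-2,-1 ; 7

  a_3 = 1·1 + -2·-1 + -1·3 = 0
  a_4 = 1·0 + -2·1 + -1·-1 = -1
  a_5 = 1·-1 + -2·0 + -1·1 = -2
  a_6 = 1·-2 + -2·-1 + -1·0 = 0
  a_7 = 1·0 + -2·-2 + -1·-1 = 5
  a_8 = 1·5 + -2·0 + -1·-2 = 7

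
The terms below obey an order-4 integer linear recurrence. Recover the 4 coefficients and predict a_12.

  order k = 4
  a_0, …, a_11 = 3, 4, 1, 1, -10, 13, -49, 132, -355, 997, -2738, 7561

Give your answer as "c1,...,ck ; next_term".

-2,2,-1,-2 ; -20885

  a_4 = -2·1 + 2·1 + -1·4 + -2·3 = -10
  a_5 = -2·-10 + 2·1 + -1·1 + -2·4 = 13
  a_6 = -2·13 + 2·-10 + -1·1 + -2·1 = -49
  a_7 = -2·-49 + 2·13 + -1·-10 + -2·1 = 132
  a_8 = -2·132 + 2·-49 + -1·13 + -2·-10 = -355
  a_9 = -2·-355 + 2·132 + -1·-49 + -2·13 = 997
  a_10 = -2·997 + 2·-355 + -1·132 + -2·-49 = -2738
  a_11 = -2·-2738 + 2·997 + -1·-355 + -2·132 = 7561
  a_12 = -2·7561 + 2·-2738 + -1·997 + -2·-355 = -20885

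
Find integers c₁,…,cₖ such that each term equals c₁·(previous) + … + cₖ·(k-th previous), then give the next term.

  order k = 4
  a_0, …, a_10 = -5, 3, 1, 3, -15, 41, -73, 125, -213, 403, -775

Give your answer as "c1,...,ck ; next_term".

-2,0,2,3 ; 1499

  a_4 = -2·3 + 0·1 + 2·3 + 3·-5 = -15
  a_5 = -2·-15 + 0·3 + 2·1 + 3·3 = 41
  a_6 = -2·41 + 0·-15 + 2·3 + 3·1 = -73
  a_7 = -2·-73 + 0·41 + 2·-15 + 3·3 = 125
  a_8 = -2·125 + 0·-73 + 2·41 + 3·-15 = -213
  a_9 = -2·-213 + 0·125 + 2·-73 + 3·41 = 403
  a_10 = -2·403 + 0·-213 + 2·125 + 3·-73 = -775
  a_11 = -2·-775 + 0·403 + 2·-213 + 3·125 = 1499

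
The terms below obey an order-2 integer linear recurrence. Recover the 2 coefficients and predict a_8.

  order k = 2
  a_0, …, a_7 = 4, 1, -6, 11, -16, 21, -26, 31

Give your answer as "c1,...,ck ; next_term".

-2,-1 ; -36

  a_2 = -2·1 + -1·4 = -6
  a_3 = -2·-6 + -1·1 = 11
  a_4 = -2·11 + -1·-6 = -16
  a_5 = -2·-16 + -1·11 = 21
  a_6 = -2·21 + -1·-16 = -26
  a_7 = -2·-26 + -1·21 = 31
  a_8 = -2·31 + -1·-26 = -36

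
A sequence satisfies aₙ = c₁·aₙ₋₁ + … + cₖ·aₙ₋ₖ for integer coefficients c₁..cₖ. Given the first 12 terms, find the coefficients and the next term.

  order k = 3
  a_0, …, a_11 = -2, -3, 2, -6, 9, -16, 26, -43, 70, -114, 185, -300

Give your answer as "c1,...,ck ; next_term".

-2,0,1 ; 486

  a_3 = -2·2 + 0·-3 + 1·-2 = -6
  a_4 = -2·-6 + 0·2 + 1·-3 = 9
  a_5 = -2·9 + 0·-6 + 1·2 = -16
  a_6 = -2·-16 + 0·9 + 1·-6 = 26
  a_7 = -2·26 + 0·-16 + 1·9 = -43
  a_8 = -2·-43 + 0·26 + 1·-16 = 70
  a_9 = -2·70 + 0·-43 + 1·26 = -114
  a_10 = -2·-114 + 0·70 + 1·-43 = 185
  a_11 = -2·185 + 0·-114 + 1·70 = -300
  a_12 = -2·-300 + 0·185 + 1·-114 = 486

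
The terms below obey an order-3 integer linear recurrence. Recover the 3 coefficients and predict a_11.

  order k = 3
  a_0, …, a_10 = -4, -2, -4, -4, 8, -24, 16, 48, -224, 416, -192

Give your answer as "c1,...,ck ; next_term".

-2,-2,4 ; -1344

  a_3 = -2·-4 + -2·-2 + 4·-4 = -4
  a_4 = -2·-4 + -2·-4 + 4·-2 = 8
  a_5 = -2·8 + -2·-4 + 4·-4 = -24
  a_6 = -2·-24 + -2·8 + 4·-4 = 16
  a_7 = -2·16 + -2·-24 + 4·8 = 48
  a_8 = -2·48 + -2·16 + 4·-24 = -224
  a_9 = -2·-224 + -2·48 + 4·16 = 416
  a_10 = -2·416 + -2·-224 + 4·48 = -192
  a_11 = -2·-192 + -2·416 + 4·-224 = -1344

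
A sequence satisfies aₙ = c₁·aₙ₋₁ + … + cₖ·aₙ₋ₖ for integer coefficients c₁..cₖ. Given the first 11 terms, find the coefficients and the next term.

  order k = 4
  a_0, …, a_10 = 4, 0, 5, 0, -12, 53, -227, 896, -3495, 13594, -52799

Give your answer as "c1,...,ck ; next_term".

  a_4 = -4·0 + 0·5 + 1·0 + -3·4 = -12
  a_5 = -4·-12 + 0·0 + 1·5 + -3·0 = 53
  a_6 = -4·53 + 0·-12 + 1·0 + -3·5 = -227
  a_7 = -4·-227 + 0·53 + 1·-12 + -3·0 = 896
  a_8 = -4·896 + 0·-227 + 1·53 + -3·-12 = -3495
  a_9 = -4·-3495 + 0·896 + 1·-227 + -3·53 = 13594
  a_10 = -4·13594 + 0·-3495 + 1·896 + -3·-227 = -52799
  a_11 = -4·-52799 + 0·13594 + 1·-3495 + -3·896 = 205013

-4,0,1,-3 ; 205013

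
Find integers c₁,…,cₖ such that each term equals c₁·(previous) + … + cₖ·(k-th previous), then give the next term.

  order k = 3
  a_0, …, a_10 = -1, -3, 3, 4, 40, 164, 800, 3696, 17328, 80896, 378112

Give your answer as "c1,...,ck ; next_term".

  a_3 = 4·3 + 4·-3 + -4·-1 = 4
  a_4 = 4·4 + 4·3 + -4·-3 = 40
  a_5 = 4·40 + 4·4 + -4·3 = 164
  a_6 = 4·164 + 4·40 + -4·4 = 800
  a_7 = 4·800 + 4·164 + -4·40 = 3696
  a_8 = 4·3696 + 4·800 + -4·164 = 17328
  a_9 = 4·17328 + 4·3696 + -4·800 = 80896
  a_10 = 4·80896 + 4·17328 + -4·3696 = 378112
  a_11 = 4·378112 + 4·80896 + -4·17328 = 1766720

4,4,-4 ; 1766720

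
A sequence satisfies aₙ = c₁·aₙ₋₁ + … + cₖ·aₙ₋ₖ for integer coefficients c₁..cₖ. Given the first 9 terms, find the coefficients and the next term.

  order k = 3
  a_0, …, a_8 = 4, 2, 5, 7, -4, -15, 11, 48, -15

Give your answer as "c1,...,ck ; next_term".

1,-3,2 ; -137

  a_3 = 1·5 + -3·2 + 2·4 = 7
  a_4 = 1·7 + -3·5 + 2·2 = -4
  a_5 = 1·-4 + -3·7 + 2·5 = -15
  a_6 = 1·-15 + -3·-4 + 2·7 = 11
  a_7 = 1·11 + -3·-15 + 2·-4 = 48
  a_8 = 1·48 + -3·11 + 2·-15 = -15
  a_9 = 1·-15 + -3·48 + 2·11 = -137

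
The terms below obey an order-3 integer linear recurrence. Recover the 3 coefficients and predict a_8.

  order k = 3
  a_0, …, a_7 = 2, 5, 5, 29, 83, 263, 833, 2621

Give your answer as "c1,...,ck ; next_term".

2,3,2 ; 8267

  a_3 = 2·5 + 3·5 + 2·2 = 29
  a_4 = 2·29 + 3·5 + 2·5 = 83
  a_5 = 2·83 + 3·29 + 2·5 = 263
  a_6 = 2·263 + 3·83 + 2·29 = 833
  a_7 = 2·833 + 3·263 + 2·83 = 2621
  a_8 = 2·2621 + 3·833 + 2·263 = 8267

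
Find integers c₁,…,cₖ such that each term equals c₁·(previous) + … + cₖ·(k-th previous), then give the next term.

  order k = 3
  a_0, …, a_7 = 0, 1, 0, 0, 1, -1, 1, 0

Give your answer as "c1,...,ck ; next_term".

  a_3 = -1·0 + 0·1 + 1·0 = 0
  a_4 = -1·0 + 0·0 + 1·1 = 1
  a_5 = -1·1 + 0·0 + 1·0 = -1
  a_6 = -1·-1 + 0·1 + 1·0 = 1
  a_7 = -1·1 + 0·-1 + 1·1 = 0
  a_8 = -1·0 + 0·1 + 1·-1 = -1

-1,0,1 ; -1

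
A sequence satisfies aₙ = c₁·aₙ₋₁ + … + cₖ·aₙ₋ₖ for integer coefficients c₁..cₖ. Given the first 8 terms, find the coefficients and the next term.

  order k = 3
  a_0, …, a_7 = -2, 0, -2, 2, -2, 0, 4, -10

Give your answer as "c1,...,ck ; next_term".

  a_3 = -2·-2 + -1·0 + 1·-2 = 2
  a_4 = -2·2 + -1·-2 + 1·0 = -2
  a_5 = -2·-2 + -1·2 + 1·-2 = 0
  a_6 = -2·0 + -1·-2 + 1·2 = 4
  a_7 = -2·4 + -1·0 + 1·-2 = -10
  a_8 = -2·-10 + -1·4 + 1·0 = 16

-2,-1,1 ; 16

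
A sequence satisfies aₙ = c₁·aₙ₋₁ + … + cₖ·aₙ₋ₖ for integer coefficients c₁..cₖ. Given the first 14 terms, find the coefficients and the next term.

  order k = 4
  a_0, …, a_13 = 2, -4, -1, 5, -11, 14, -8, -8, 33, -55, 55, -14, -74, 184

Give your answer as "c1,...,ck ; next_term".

  a_4 = -1·5 + 0·-1 + 1·-4 + -1·2 = -11
  a_5 = -1·-11 + 0·5 + 1·-1 + -1·-4 = 14
  a_6 = -1·14 + 0·-11 + 1·5 + -1·-1 = -8
  a_7 = -1·-8 + 0·14 + 1·-11 + -1·5 = -8
  a_8 = -1·-8 + 0·-8 + 1·14 + -1·-11 = 33
  a_9 = -1·33 + 0·-8 + 1·-8 + -1·14 = -55
  a_10 = -1·-55 + 0·33 + 1·-8 + -1·-8 = 55
  a_11 = -1·55 + 0·-55 + 1·33 + -1·-8 = -14
  a_12 = -1·-14 + 0·55 + 1·-55 + -1·33 = -74
  a_13 = -1·-74 + 0·-14 + 1·55 + -1·-55 = 184
  a_14 = -1·184 + 0·-74 + 1·-14 + -1·55 = -253

-1,0,1,-1 ; -253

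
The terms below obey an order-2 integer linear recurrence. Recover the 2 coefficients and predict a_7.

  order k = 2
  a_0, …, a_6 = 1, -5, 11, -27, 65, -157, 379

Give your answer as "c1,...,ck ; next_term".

  a_2 = -2·-5 + 1·1 = 11
  a_3 = -2·11 + 1·-5 = -27
  a_4 = -2·-27 + 1·11 = 65
  a_5 = -2·65 + 1·-27 = -157
  a_6 = -2·-157 + 1·65 = 379
  a_7 = -2·379 + 1·-157 = -915

-2,1 ; -915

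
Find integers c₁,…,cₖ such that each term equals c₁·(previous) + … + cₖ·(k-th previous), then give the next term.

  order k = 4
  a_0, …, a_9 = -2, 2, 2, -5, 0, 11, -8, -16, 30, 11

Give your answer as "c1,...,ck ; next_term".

  a_4 = 0·-5 + -1·2 + 2·2 + 1·-2 = 0
  a_5 = 0·0 + -1·-5 + 2·2 + 1·2 = 11
  a_6 = 0·11 + -1·0 + 2·-5 + 1·2 = -8
  a_7 = 0·-8 + -1·11 + 2·0 + 1·-5 = -16
  a_8 = 0·-16 + -1·-8 + 2·11 + 1·0 = 30
  a_9 = 0·30 + -1·-16 + 2·-8 + 1·11 = 11
  a_10 = 0·11 + -1·30 + 2·-16 + 1·-8 = -70

0,-1,2,1 ; -70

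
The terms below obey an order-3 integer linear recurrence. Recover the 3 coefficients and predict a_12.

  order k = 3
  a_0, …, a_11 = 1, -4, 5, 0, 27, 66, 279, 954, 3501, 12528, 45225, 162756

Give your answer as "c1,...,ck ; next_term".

  a_3 = 3·5 + 3·-4 + -3·1 = 0
  a_4 = 3·0 + 3·5 + -3·-4 = 27
  a_5 = 3·27 + 3·0 + -3·5 = 66
  a_6 = 3·66 + 3·27 + -3·0 = 279
  a_7 = 3·279 + 3·66 + -3·27 = 954
  a_8 = 3·954 + 3·279 + -3·66 = 3501
  a_9 = 3·3501 + 3·954 + -3·279 = 12528
  a_10 = 3·12528 + 3·3501 + -3·954 = 45225
  a_11 = 3·45225 + 3·12528 + -3·3501 = 162756
  a_12 = 3·162756 + 3·45225 + -3·12528 = 586359

3,3,-3 ; 586359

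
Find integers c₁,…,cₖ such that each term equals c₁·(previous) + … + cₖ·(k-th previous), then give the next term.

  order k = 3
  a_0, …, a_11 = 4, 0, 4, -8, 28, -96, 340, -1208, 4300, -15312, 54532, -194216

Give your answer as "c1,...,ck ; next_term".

-4,-1,2 ; 691708

  a_3 = -4·4 + -1·0 + 2·4 = -8
  a_4 = -4·-8 + -1·4 + 2·0 = 28
  a_5 = -4·28 + -1·-8 + 2·4 = -96
  a_6 = -4·-96 + -1·28 + 2·-8 = 340
  a_7 = -4·340 + -1·-96 + 2·28 = -1208
  a_8 = -4·-1208 + -1·340 + 2·-96 = 4300
  a_9 = -4·4300 + -1·-1208 + 2·340 = -15312
  a_10 = -4·-15312 + -1·4300 + 2·-1208 = 54532
  a_11 = -4·54532 + -1·-15312 + 2·4300 = -194216
  a_12 = -4·-194216 + -1·54532 + 2·-15312 = 691708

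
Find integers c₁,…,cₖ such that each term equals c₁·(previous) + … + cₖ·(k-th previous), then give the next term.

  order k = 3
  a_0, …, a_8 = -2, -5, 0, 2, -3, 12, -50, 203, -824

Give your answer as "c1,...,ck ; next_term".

-4,0,-1 ; 3346

  a_3 = -4·0 + 0·-5 + -1·-2 = 2
  a_4 = -4·2 + 0·0 + -1·-5 = -3
  a_5 = -4·-3 + 0·2 + -1·0 = 12
  a_6 = -4·12 + 0·-3 + -1·2 = -50
  a_7 = -4·-50 + 0·12 + -1·-3 = 203
  a_8 = -4·203 + 0·-50 + -1·12 = -824
  a_9 = -4·-824 + 0·203 + -1·-50 = 3346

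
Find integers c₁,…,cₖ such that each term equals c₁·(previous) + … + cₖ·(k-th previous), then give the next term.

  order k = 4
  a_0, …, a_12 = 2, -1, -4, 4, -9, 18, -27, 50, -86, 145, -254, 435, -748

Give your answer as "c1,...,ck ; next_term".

  a_4 = -1·4 + 1·-4 + -1·-1 + -1·2 = -9
  a_5 = -1·-9 + 1·4 + -1·-4 + -1·-1 = 18
  a_6 = -1·18 + 1·-9 + -1·4 + -1·-4 = -27
  a_7 = -1·-27 + 1·18 + -1·-9 + -1·4 = 50
  a_8 = -1·50 + 1·-27 + -1·18 + -1·-9 = -86
  a_9 = -1·-86 + 1·50 + -1·-27 + -1·18 = 145
  a_10 = -1·145 + 1·-86 + -1·50 + -1·-27 = -254
  a_11 = -1·-254 + 1·145 + -1·-86 + -1·50 = 435
  a_12 = -1·435 + 1·-254 + -1·145 + -1·-86 = -748
  a_13 = -1·-748 + 1·435 + -1·-254 + -1·145 = 1292

-1,1,-1,-1 ; 1292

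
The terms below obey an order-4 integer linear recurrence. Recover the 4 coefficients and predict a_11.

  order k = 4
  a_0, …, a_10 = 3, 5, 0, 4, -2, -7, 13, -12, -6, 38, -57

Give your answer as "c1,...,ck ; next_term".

  a_4 = -1·4 + -1·0 + 1·5 + -1·3 = -2
  a_5 = -1·-2 + -1·4 + 1·0 + -1·5 = -7
  a_6 = -1·-7 + -1·-2 + 1·4 + -1·0 = 13
  a_7 = -1·13 + -1·-7 + 1·-2 + -1·4 = -12
  a_8 = -1·-12 + -1·13 + 1·-7 + -1·-2 = -6
  a_9 = -1·-6 + -1·-12 + 1·13 + -1·-7 = 38
  a_10 = -1·38 + -1·-6 + 1·-12 + -1·13 = -57
  a_11 = -1·-57 + -1·38 + 1·-6 + -1·-12 = 25

-1,-1,1,-1 ; 25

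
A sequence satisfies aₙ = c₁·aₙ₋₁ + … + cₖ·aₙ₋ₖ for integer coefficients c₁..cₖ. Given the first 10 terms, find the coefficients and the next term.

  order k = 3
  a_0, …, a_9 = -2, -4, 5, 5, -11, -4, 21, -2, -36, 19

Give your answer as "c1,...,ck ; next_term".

-1,-2,-1 ; 55

  a_3 = -1·5 + -2·-4 + -1·-2 = 5
  a_4 = -1·5 + -2·5 + -1·-4 = -11
  a_5 = -1·-11 + -2·5 + -1·5 = -4
  a_6 = -1·-4 + -2·-11 + -1·5 = 21
  a_7 = -1·21 + -2·-4 + -1·-11 = -2
  a_8 = -1·-2 + -2·21 + -1·-4 = -36
  a_9 = -1·-36 + -2·-2 + -1·21 = 19
  a_10 = -1·19 + -2·-36 + -1·-2 = 55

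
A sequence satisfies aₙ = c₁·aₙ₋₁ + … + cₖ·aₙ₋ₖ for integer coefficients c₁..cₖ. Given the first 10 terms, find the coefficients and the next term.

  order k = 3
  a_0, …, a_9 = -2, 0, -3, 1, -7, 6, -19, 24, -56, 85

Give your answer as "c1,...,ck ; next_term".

  a_3 = -1·-3 + 2·0 + 1·-2 = 1
  a_4 = -1·1 + 2·-3 + 1·0 = -7
  a_5 = -1·-7 + 2·1 + 1·-3 = 6
  a_6 = -1·6 + 2·-7 + 1·1 = -19
  a_7 = -1·-19 + 2·6 + 1·-7 = 24
  a_8 = -1·24 + 2·-19 + 1·6 = -56
  a_9 = -1·-56 + 2·24 + 1·-19 = 85
  a_10 = -1·85 + 2·-56 + 1·24 = -173

-1,2,1 ; -173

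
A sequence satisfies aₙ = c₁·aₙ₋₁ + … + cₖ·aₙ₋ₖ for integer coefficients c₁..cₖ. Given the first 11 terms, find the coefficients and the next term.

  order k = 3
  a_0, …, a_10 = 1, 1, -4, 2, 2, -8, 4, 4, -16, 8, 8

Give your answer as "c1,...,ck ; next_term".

0,0,2 ; -32

  a_3 = 0·-4 + 0·1 + 2·1 = 2
  a_4 = 0·2 + 0·-4 + 2·1 = 2
  a_5 = 0·2 + 0·2 + 2·-4 = -8
  a_6 = 0·-8 + 0·2 + 2·2 = 4
  a_7 = 0·4 + 0·-8 + 2·2 = 4
  a_8 = 0·4 + 0·4 + 2·-8 = -16
  a_9 = 0·-16 + 0·4 + 2·4 = 8
  a_10 = 0·8 + 0·-16 + 2·4 = 8
  a_11 = 0·8 + 0·8 + 2·-16 = -32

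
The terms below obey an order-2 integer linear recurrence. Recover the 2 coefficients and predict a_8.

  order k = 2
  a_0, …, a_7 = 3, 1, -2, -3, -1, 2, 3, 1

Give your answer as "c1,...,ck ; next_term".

  a_2 = 1·1 + -1·3 = -2
  a_3 = 1·-2 + -1·1 = -3
  a_4 = 1·-3 + -1·-2 = -1
  a_5 = 1·-1 + -1·-3 = 2
  a_6 = 1·2 + -1·-1 = 3
  a_7 = 1·3 + -1·2 = 1
  a_8 = 1·1 + -1·3 = -2

1,-1 ; -2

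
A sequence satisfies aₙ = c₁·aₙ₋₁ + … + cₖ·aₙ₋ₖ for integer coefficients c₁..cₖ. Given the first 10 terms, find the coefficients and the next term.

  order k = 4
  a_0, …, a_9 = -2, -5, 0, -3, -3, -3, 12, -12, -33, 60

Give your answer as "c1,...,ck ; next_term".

  a_4 = -1·-3 + -3·0 + 0·-5 + 3·-2 = -3
  a_5 = -1·-3 + -3·-3 + 0·0 + 3·-5 = -3
  a_6 = -1·-3 + -3·-3 + 0·-3 + 3·0 = 12
  a_7 = -1·12 + -3·-3 + 0·-3 + 3·-3 = -12
  a_8 = -1·-12 + -3·12 + 0·-3 + 3·-3 = -33
  a_9 = -1·-33 + -3·-12 + 0·12 + 3·-3 = 60
  a_10 = -1·60 + -3·-33 + 0·-12 + 3·12 = 75

-1,-3,0,3 ; 75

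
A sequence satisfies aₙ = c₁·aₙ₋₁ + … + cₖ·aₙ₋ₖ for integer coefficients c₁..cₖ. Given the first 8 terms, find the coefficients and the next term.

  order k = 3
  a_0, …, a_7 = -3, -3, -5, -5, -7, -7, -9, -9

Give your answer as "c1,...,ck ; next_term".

1,1,-1 ; -11

  a_3 = 1·-5 + 1·-3 + -1·-3 = -5
  a_4 = 1·-5 + 1·-5 + -1·-3 = -7
  a_5 = 1·-7 + 1·-5 + -1·-5 = -7
  a_6 = 1·-7 + 1·-7 + -1·-5 = -9
  a_7 = 1·-9 + 1·-7 + -1·-7 = -9
  a_8 = 1·-9 + 1·-9 + -1·-7 = -11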